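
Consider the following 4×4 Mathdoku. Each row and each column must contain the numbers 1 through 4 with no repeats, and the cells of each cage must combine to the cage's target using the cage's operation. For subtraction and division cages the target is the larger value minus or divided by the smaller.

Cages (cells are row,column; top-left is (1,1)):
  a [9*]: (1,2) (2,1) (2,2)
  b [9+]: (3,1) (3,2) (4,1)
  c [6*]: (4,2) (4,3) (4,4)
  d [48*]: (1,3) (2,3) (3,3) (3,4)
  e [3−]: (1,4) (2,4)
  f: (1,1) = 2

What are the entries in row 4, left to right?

F is a freebie, which forces (1,1) = 2.
The 3 cells of cage a must have product 9, so (1,2) = 3.
Cage a has product 9, which forces (2,1) = 3.
The 3 cells of cage a must have product 9, so (2,2) = 1.
Row 2 now contains 1; hence (2,4) = 4.
Column 4 already has 4; hence (3,4) = 2.
3 is placed in column 1; hence (4,1) = 4.
Column 2 already has 1; hence (4,2) = 2.
The 4 cells of cage d must have product 48, so (1,3) = 4.
Column 4 already has 4, which forces (1,4) = 1.
4 is placed in row 2, so (2,3) = 2.
Column 1 already has 4, which forces (3,1) = 1.
Row 3 already has 2, leaving (3,2) = 4.
Cage d has product 48, so (3,3) = 3.
Column 3 now contains 3, so (4,3) = 1.
Column 4 already has 1; hence (4,4) = 3.
Filled in: 2 3 4 1 / 3 1 2 4 / 1 4 3 2 / 4 2 1 3.

4 2 1 3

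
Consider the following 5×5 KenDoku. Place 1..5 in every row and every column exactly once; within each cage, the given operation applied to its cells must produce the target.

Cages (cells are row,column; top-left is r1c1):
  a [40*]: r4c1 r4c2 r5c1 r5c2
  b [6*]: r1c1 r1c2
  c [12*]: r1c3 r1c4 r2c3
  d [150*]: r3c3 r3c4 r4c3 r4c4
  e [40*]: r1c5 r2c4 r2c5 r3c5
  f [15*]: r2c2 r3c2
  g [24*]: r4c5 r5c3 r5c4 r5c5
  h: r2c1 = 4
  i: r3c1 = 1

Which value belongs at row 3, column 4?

H is a freebie, leaving r2c1 = 4.
I is a freebie, so r3c1 = 1.
In row 1, 5 can only go at r1c5, so r1c5 = 5.
The 4 cells of cage e must have product 40, which forces r3c5 = 4.
In row 2, 5 can only go at r2c2, so r2c2 = 5.
5 is placed in column 2, leaving r3c2 = 3.
Cage b's pair has product 6, which forces r1c1 = 3.
3 is placed in column 2, so r1c2 = 2.
Cage c needs product 12, which forces r2c3 = 3.
3 is placed in column 3, which forces r4c3 = 5.
Row 4 already has 5; hence r4c4 = 3.
Column 3 now contains 5, so r3c3 = 2.
Cage d needs product 150, leaving r3c4 = 5.
Row 4 already has 5, leaving r4c1 = 2.
Row 4 now contains 2, which forces r4c5 = 1.
Cage a has product 40, so r5c1 = 5.
The 4 cells of cage g must have product 24; hence r5c5 = 3.
The 4 cells of cage e must have product 40, which forces r2c4 = 1.
Column 5 now contains 1, so r2c5 = 2.
1 is placed in row 4, so r4c2 = 4.
Cage a has product 40, which forces r5c2 = 1.
Cage g has product 24, so r5c3 = 4.
Cage g has product 24, so r5c4 = 2.
Column 3 now contains 4, leaving r1c3 = 1.
1 is placed in column 4, leaving r1c4 = 4.
The full grid is 3 2 1 4 5 / 4 5 3 1 2 / 1 3 2 5 4 / 2 4 5 3 1 / 5 1 4 2 3.

5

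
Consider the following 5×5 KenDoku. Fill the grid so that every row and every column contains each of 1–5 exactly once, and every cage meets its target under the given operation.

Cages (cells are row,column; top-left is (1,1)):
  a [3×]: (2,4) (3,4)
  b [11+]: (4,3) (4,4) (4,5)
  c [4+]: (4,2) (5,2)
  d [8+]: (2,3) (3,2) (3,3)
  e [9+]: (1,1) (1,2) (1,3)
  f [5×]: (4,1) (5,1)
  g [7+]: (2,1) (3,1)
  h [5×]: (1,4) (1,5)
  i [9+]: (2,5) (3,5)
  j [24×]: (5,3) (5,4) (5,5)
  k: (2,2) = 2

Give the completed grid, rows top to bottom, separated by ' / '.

2 4 3 5 1 / 4 2 1 3 5 / 3 5 2 1 4 / 1 3 5 4 2 / 5 1 4 2 3

K is a freebie, which forces (2,2) = 2.
In row 4, 3 can only go at (4,2), so (4,2) = 3.
Column 2 already has 3, which forces (5,2) = 1.
Cage f needs two cells with product 5; hence (4,1) = 1.
Row 5 already has 1, which forces (5,1) = 5.
Row 1 needs a 4, and only (1,2) is open for it.
The 3 cells of cage d must have sum 8; hence (2,3) = 1.
Row 2 already has 1, leaving (2,4) = 3.
Column 2 now contains 4, leaving (3,2) = 5.
The 3 cells of cage d must have sum 8, which forces (3,3) = 2.
Column 4 already has 3, so (3,4) = 1.
Row 3 already has 5, so (3,5) = 4.
Cage e has sum 9, so (1,1) = 2.
2 is placed in column 3, which forces (1,3) = 3.
1 is placed in column 4; hence (1,4) = 5.
Cage h's pair has product 5, leaving (1,5) = 1.
Row 2 now contains 3, so (2,1) = 4.
4 is placed in column 5, leaving (2,5) = 5.
Row 3 now contains 4, leaving (3,1) = 3.
5 is placed in column 5, leaving (4,5) = 2.
Column 3 now contains 3, leaving (5,3) = 4.
Row 5 already has 4, which forces (5,4) = 2.
Column 5 now contains 2, leaving (5,5) = 3.
Column 3 already has 4, leaving (4,3) = 5.
Row 4 already has 2; hence (4,4) = 4.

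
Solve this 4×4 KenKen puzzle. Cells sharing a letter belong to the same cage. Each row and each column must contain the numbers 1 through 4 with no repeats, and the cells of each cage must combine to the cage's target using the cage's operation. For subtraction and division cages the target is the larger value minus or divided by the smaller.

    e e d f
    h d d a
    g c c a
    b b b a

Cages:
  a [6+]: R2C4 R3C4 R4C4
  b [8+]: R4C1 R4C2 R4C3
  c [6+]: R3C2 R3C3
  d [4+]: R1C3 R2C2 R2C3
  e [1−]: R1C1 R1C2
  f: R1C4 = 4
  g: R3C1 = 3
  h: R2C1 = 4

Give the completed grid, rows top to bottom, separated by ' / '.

2 3 1 4 / 4 1 2 3 / 3 2 4 1 / 1 4 3 2

Cage d needs sum 4, so R1C3 = 1.
Cage f is given, so R1C4 = 4.
Cage h is a single given cell, so R2C1 = 4.
The 3 cells of cage d must have sum 4; hence R2C2 = 1.
Cage d needs sum 4, which forces R2C3 = 2.
Row 2 now contains 2; hence R2C4 = 3.
Cage g is a single given cell, so R3C1 = 3.
Column 3 already has 2; hence R3C3 = 4.
Column 1 already has 3; hence R4C1 = 1.
Column 3 already has 4, so R4C3 = 3.
Row 4 already has 1; hence R4C4 = 2.
Column 1 already has 3, so R1C1 = 2.
Cage e's pair has difference 1, leaving R1C2 = 3.
Row 3 already has 4, so R3C2 = 2.
Column 4 already has 2, so R3C4 = 1.
Row 4 now contains 3, which forces R4C2 = 4.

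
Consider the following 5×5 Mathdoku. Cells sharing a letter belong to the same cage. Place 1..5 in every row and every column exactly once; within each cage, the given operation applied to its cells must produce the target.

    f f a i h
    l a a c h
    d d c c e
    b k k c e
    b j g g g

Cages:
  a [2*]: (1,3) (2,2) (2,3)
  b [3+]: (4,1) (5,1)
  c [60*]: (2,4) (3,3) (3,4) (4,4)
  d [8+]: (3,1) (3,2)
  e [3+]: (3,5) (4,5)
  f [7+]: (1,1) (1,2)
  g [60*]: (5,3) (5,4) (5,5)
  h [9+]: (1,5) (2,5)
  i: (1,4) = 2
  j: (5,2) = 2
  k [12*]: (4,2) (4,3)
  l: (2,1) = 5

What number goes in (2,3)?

Cage a needs product 2, leaving (1,3) = 1.
Cage i is given, leaving (1,4) = 2.
L is a freebie, leaving (2,1) = 5.
Cage a has product 2, leaving (2,2) = 1.
Cage a needs product 2, which forces (2,3) = 2.
Row 2 now contains 5, which forces (2,5) = 4.
Column 1 now contains 5; hence (3,1) = 3.
Row 3 already has 3, which forces (3,2) = 5.
Row 3 already has 5, which forces (3,3) = 4.
Row 3 already has 4, leaving (3,4) = 1.
1 is placed in row 3, which forces (3,5) = 2.
Column 3 already has 4; hence (4,3) = 3.
Column 5 already has 2, leaving (4,5) = 1.
Cage j is given, leaving (5,2) = 2.
3 is placed in column 3, leaving (5,3) = 5.
Row 5 already has 5, which forces (5,5) = 3.
Column 1 already has 3, so (1,1) = 4.
Cage f needs two cells with sum 7, leaving (1,2) = 3.
Column 5 already has 4, which forces (1,5) = 5.
4 is placed in row 2, which forces (2,4) = 3.
Row 4 already has 1, so (4,1) = 2.
Row 4 now contains 3, leaving (4,2) = 4.
Cage c has product 60; hence (4,4) = 5.
2 is placed in row 5, which forces (5,1) = 1.
Row 5 already has 3, leaving (5,4) = 4.
Completed grid: 4 3 1 2 5 / 5 1 2 3 4 / 3 5 4 1 2 / 2 4 3 5 1 / 1 2 5 4 3.

2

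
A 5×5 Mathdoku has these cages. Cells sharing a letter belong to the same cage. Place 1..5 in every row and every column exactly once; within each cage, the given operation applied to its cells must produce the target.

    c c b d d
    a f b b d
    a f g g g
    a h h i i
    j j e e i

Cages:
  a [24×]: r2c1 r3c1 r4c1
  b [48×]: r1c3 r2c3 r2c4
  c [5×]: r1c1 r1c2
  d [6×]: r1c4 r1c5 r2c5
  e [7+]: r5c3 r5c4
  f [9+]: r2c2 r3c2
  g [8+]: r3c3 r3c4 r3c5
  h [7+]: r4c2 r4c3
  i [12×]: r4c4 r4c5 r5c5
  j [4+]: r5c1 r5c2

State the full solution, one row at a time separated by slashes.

Cage b has product 48; hence r1c3 = 4.
Cage b needs product 48, so r2c3 = 3.
Cage b needs product 48, which forces r2c4 = 4.
Row 2 already has 4, which forces r2c1 = 2.
Row 2 already has 4, so r2c2 = 5.
Row 2 now contains 2, so r2c5 = 1.
Cage f's pair has sum 9, leaving r3c2 = 4.
5 is placed in column 2, which forces r4c2 = 2.
2 is placed in row 4, so r4c3 = 5.
Column 3 already has 5, so r5c3 = 2.
Row 5 now contains 2, so r5c4 = 5.
The two cells of cage c must have product 5, so r1c1 = 5.
5 is placed in column 2, leaving r1c2 = 1.
Row 3 now contains 4; hence r3c1 = 3.
2 is placed in column 3, which forces r3c3 = 1.
Cage g needs sum 8, leaving r3c4 = 2.
Cage g needs sum 8, which forces r3c5 = 5.
Cage a has product 24, so r4c1 = 4.
Cage i needs product 12, so r4c4 = 1.
Row 4 now contains 4, which forces r4c5 = 3.
Column 1 already has 3, so r5c1 = 1.
Column 2 already has 1, so r5c2 = 3.
Column 5 already has 3, leaving r5c5 = 4.
Column 4 already has 2; hence r1c4 = 3.
Column 5 already has 3; hence r1c5 = 2.

5 1 4 3 2 / 2 5 3 4 1 / 3 4 1 2 5 / 4 2 5 1 3 / 1 3 2 5 4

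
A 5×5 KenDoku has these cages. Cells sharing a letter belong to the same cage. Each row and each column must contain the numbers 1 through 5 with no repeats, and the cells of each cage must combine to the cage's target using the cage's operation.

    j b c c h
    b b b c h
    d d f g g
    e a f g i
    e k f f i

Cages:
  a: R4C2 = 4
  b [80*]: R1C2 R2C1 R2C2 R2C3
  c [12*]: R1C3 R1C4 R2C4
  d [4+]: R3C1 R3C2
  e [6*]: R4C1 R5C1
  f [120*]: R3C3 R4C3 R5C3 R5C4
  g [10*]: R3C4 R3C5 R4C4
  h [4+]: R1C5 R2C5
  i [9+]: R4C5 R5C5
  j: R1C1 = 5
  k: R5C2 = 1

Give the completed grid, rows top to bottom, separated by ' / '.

5 2 1 4 3 / 4 5 2 3 1 / 1 3 4 5 2 / 2 4 3 1 5 / 3 1 5 2 4

Cage j is given, which forces R1C1 = 5.
Cage a is a single given cell, leaving R4C2 = 4.
4 is placed in row 4, so R4C5 = 5.
K is a freebie, leaving R5C2 = 1.
Column 5 now contains 5, which forces R5C5 = 4.
Column 2 already has 4, which forces R1C2 = 2.
Column 2 now contains 1, which forces R2C2 = 5.
The two cells of cage d must have sum 4, leaving R3C1 = 1.
Column 2 now contains 1, which forces R3C2 = 3.
Cage f has product 120, so R3C3 = 4.
The 3 cells of cage g must have product 10, leaving R3C4 = 5.
Row 3 now contains 1, which forces R3C5 = 2.
Cage b needs product 80, which forces R2C1 = 4.
4 is placed in column 3; hence R2C3 = 2.
Column 3 already has 2, so R4C3 = 3.
The 3 cells of cage g must have product 10, leaving R4C4 = 1.
The 4 cells of cage f must have product 120; hence R5C3 = 5.
Column 3 already has 3, leaving R1C3 = 1.
Cage c has product 12, so R1C4 = 4.
Row 1 already has 1, which forces R1C5 = 3.
1 is placed in column 4, so R2C4 = 3.
3 is placed in column 5, so R2C5 = 1.
Row 4 now contains 3, which forces R4C1 = 2.
Cage e needs two cells with product 6; hence R5C1 = 3.
Cage f needs product 120, leaving R5C4 = 2.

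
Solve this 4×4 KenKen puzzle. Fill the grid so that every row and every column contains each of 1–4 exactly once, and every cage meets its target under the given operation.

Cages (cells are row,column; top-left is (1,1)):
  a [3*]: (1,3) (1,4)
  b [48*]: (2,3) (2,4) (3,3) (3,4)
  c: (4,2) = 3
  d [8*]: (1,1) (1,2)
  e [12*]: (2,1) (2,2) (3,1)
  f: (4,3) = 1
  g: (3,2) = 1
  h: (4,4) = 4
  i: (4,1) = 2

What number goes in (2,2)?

4

Cage g is given, leaving (3,2) = 1.
Cage i is given, leaving (4,1) = 2.
C is a freebie, leaving (4,2) = 3.
F is a freebie, which forces (4,3) = 1.
Cage h is a single given cell, which forces (4,4) = 4.
2 is placed in column 1; hence (1,1) = 4.
Cage d needs two cells with product 8, leaving (1,2) = 2.
Column 3 now contains 1, which forces (1,3) = 3.
The two cells of cage a must have product 3, so (1,4) = 1.
Cage e needs product 12, so (2,1) = 1.
Cage e has product 12, so (2,2) = 4.
Row 2 already has 4, leaving (2,3) = 2.
Row 2 now contains 2; hence (2,4) = 3.
Cage e needs product 12, which forces (3,1) = 3.
Column 3 now contains 2, which forces (3,3) = 4.
Column 4 now contains 3, which forces (3,4) = 2.
The full grid is 4 2 3 1 / 1 4 2 3 / 3 1 4 2 / 2 3 1 4.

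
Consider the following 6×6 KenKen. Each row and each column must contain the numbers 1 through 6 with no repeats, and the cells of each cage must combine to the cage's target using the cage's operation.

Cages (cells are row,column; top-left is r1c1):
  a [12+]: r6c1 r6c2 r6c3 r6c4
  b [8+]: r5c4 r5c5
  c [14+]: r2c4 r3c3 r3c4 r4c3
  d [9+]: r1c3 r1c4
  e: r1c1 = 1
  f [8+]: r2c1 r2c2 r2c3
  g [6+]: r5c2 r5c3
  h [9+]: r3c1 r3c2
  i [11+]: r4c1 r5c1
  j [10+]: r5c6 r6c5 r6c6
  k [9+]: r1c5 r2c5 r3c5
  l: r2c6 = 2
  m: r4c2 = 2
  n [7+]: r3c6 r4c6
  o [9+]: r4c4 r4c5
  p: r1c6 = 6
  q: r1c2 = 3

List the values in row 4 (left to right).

5 2 1 6 3 4

Cage e is a single given cell, which forces r1c1 = 1.
Cage q is given, which forces r1c2 = 3.
Cage p is given; hence r1c6 = 6.
L is a freebie, leaving r2c6 = 2.
Cage m is a single given cell, so r4c2 = 2.
Row 1 needs a 2, and only r1c5 is open for it.
In row 2, 5 can only go at r2c4, so r2c4 = 5.
The two cells of cage d must have sum 9, so r1c3 = 5.
Column 4 now contains 5, leaving r1c4 = 4.
Row 2 needs a 6, and only r2c5 is open for it.
The 3 cells of cage k must have sum 9, so r3c5 = 1.
Cage o needs two cells with sum 9, leaving r4c4 = 6.
Column 5 now contains 6, leaving r4c5 = 3.
Row 4 now contains 3, so r4c6 = 4.
Cage b's pair has sum 8; hence r5c4 = 3.
Column 5 now contains 6; hence r5c5 = 5.
Row 5 now contains 5, which forces r5c6 = 1.
5 is placed in column 5, leaving r6c5 = 4.
Column 6 now contains 1; hence r6c6 = 5.
Cage c needs sum 14, which forces r3c3 = 6.
Column 4 already has 3, which forces r3c4 = 2.
Column 6 now contains 4, so r3c6 = 3.
Row 4 now contains 6; hence r4c1 = 5.
4 is placed in row 4, which forces r4c3 = 1.
Row 5 now contains 5, so r5c1 = 6.
Row 5 now contains 5; hence r5c2 = 4.
Row 5 now contains 1, which forces r5c3 = 2.
Column 3 now contains 2, which forces r6c3 = 3.
Column 4 already has 2, which forces r6c4 = 1.
Cage f has sum 8, which forces r2c1 = 3.
Column 2 already has 4, which forces r2c2 = 1.
Column 3 now contains 3, leaving r2c3 = 4.
Column 1 now contains 5, leaving r3c1 = 4.
Column 2 already has 4; hence r3c2 = 5.
Row 6 now contains 3, so r6c1 = 2.
1 is placed in row 6, so r6c2 = 6.
The full grid is 1 3 5 4 2 6 / 3 1 4 5 6 2 / 4 5 6 2 1 3 / 5 2 1 6 3 4 / 6 4 2 3 5 1 / 2 6 3 1 4 5.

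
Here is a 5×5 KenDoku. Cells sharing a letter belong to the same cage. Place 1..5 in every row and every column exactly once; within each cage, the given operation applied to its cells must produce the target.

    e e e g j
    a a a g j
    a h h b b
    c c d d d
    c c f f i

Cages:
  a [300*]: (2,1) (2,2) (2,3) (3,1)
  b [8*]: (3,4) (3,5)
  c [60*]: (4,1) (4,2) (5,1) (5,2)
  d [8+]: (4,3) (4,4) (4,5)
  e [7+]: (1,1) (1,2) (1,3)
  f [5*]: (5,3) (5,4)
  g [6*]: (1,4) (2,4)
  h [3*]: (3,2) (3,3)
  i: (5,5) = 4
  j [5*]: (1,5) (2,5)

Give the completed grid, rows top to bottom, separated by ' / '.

Cage a has product 300; hence (3,1) = 5.
Cage i is given; hence (5,5) = 4.
Cage b needs two cells with product 8, which forces (3,4) = 4.
4 is placed in column 5, leaving (3,5) = 2.
The only place for 3 in row 1 is (1,4).
3 is placed in column 4; hence (2,4) = 2.
The only place for 5 in row 1 is (1,5).
5 is placed in column 5, which forces (2,5) = 1.
1 is placed in column 5; hence (4,5) = 3.
The 3 cells of cage d must have sum 8, so (4,3) = 4.
Cage d has sum 8, so (4,4) = 1.
Column 4 now contains 1; hence (5,4) = 5.
1 is placed in row 4, so (4,1) = 2.
1 is placed in row 4, which forces (4,2) = 5.
Cage c has product 60, which forces (5,1) = 3.
Cage c has product 60, so (5,2) = 2.
5 is placed in row 5, leaving (5,3) = 1.
Column 3 already has 1; hence (1,3) = 2.
3 is placed in column 1; hence (2,1) = 4.
The 4 cells of cage a must have product 300; hence (2,2) = 3.
The 4 cells of cage a must have product 300, so (2,3) = 5.
Cage h's pair has product 3; hence (3,2) = 1.
Column 3 already has 1; hence (3,3) = 3.
Column 1 now contains 4, leaving (1,1) = 1.
Column 2 already has 1; hence (1,2) = 4.

1 4 2 3 5 / 4 3 5 2 1 / 5 1 3 4 2 / 2 5 4 1 3 / 3 2 1 5 4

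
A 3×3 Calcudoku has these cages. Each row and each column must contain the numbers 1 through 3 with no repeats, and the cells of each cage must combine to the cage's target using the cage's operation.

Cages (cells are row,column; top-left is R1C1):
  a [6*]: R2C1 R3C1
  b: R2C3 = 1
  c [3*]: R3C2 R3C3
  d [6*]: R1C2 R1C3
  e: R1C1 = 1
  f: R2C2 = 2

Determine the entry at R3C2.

Cage e is a single given cell, so R1C1 = 1.
F is a freebie, which forces R2C2 = 2.
Cage b is a single given cell; hence R2C3 = 1.
1 is placed in column 3; hence R3C3 = 3.
Column 2 already has 2, leaving R1C2 = 3.
3 is placed in column 3, leaving R1C3 = 2.
2 is placed in row 2, so R2C1 = 3.
3 is placed in row 3, so R3C1 = 2.
3 is placed in row 3, which forces R3C2 = 1.
The full grid is 1 3 2 / 3 2 1 / 2 1 3.

1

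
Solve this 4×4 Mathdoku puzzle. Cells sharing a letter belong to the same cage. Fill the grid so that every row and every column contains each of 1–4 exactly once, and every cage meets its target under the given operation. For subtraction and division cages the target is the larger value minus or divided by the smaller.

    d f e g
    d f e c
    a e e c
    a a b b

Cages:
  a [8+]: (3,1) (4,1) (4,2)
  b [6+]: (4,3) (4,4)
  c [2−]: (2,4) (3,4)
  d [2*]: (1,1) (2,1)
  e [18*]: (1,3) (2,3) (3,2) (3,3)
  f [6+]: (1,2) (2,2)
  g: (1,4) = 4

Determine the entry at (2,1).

G is a freebie, so (1,4) = 4.
Cage e needs product 18, leaving (3,2) = 3.
4 is placed in column 4, which forces (4,4) = 2.
4 is placed in row 1, which forces (1,2) = 2.
Cage f's pair has sum 6, leaving (2,2) = 4.
Cage c's pair has difference 2, which forces (2,4) = 3.
Column 4 already has 2; hence (3,4) = 1.
The 3 cells of cage a must have sum 8; hence (4,1) = 3.
Column 2 already has 4, which forces (4,2) = 1.
Row 4 already has 2; hence (4,3) = 4.
Row 1 already has 2, leaving (1,1) = 1.
Cage e has product 18, so (1,3) = 3.
The two cells of cage d must have product 2; hence (2,1) = 2.
Cage e has product 18, so (2,3) = 1.
1 is placed in row 3, which forces (3,1) = 4.
1 is placed in row 3, which forces (3,3) = 2.
Completed grid: 1 2 3 4 / 2 4 1 3 / 4 3 2 1 / 3 1 4 2.

2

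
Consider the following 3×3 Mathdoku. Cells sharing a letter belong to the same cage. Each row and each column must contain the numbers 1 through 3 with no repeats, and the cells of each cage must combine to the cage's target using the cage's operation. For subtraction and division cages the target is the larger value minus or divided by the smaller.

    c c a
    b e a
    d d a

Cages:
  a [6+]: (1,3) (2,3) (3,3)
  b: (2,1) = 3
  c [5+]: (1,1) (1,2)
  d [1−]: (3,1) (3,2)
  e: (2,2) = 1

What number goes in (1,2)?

B is a freebie; hence (2,1) = 3.
Cage e is a single given cell; hence (2,2) = 1.
1 is placed in row 2; hence (2,3) = 2.
3 is placed in column 1, which forces (1,1) = 2.
The two cells of cage c must have sum 5, which forces (1,2) = 3.
3 is placed in row 1, leaving (1,3) = 1.
Column 1 already has 2, leaving (3,1) = 1.
3 is placed in column 2, leaving (3,2) = 2.
1 is placed in column 3, leaving (3,3) = 3.
Completed grid: 2 3 1 / 3 1 2 / 1 2 3.

3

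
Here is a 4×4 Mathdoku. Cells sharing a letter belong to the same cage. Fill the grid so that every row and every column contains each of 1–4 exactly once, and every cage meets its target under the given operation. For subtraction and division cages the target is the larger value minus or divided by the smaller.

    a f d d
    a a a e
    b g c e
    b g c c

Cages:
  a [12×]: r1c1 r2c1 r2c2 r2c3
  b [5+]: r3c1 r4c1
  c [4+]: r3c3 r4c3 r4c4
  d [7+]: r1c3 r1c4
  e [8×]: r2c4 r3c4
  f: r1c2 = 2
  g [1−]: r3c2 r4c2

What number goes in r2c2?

1

Cage f is a single given cell, so r1c2 = 2.
Cage c needs sum 4, so r3c3 = 1.
Cage c has sum 4, leaving r4c3 = 2.
Cage c needs sum 4, so r4c4 = 1.
Row 1 already has 2, which forces r1c1 = 1.
The 4 cells of cage a must have product 12, which forces r2c2 = 1.
Cage b needs two cells with sum 5, leaving r3c1 = 2.
2 is placed in row 3, which forces r3c4 = 4.
Cage b's pair has sum 5, which forces r4c1 = 3.
3 is placed in row 4, leaving r4c2 = 4.
The two cells of cage d must have sum 7, so r1c3 = 4.
4 is placed in column 4; hence r1c4 = 3.
3 is placed in column 1, so r2c1 = 4.
The 4 cells of cage a must have product 12; hence r2c3 = 3.
4 is placed in column 4, leaving r2c4 = 2.
4 is placed in row 3, leaving r3c2 = 3.
Completed grid: 1 2 4 3 / 4 1 3 2 / 2 3 1 4 / 3 4 2 1.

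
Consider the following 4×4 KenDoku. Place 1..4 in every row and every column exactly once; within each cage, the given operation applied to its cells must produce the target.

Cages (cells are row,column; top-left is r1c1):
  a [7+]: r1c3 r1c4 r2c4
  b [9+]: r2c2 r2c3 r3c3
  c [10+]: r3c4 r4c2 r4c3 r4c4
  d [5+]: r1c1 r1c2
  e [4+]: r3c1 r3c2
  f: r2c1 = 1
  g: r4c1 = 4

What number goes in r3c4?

Cage f is given; hence r2c1 = 1.
Column 1 now contains 1, which forces r3c1 = 3.
Row 3 already has 3, leaving r3c2 = 1.
Cage g is a single given cell; hence r4c1 = 4.
Column 1 now contains 4, so r1c1 = 2.
Cage d's pair has sum 5, which forces r1c2 = 3.
Cage c needs sum 10, so r3c4 = 4.
3 is placed in column 2, so r4c2 = 2.
Cage a needs sum 7, which forces r1c3 = 4.
Column 4 now contains 4, leaving r1c4 = 1.
2 is placed in column 2, so r2c2 = 4.
Cage b needs sum 9, so r2c3 = 3.
Cage a needs sum 7, leaving r2c4 = 2.
Row 3 already has 4, which forces r3c3 = 2.
3 is placed in column 3, so r4c3 = 1.
Column 4 already has 1; hence r4c4 = 3.
Completed grid: 2 3 4 1 / 1 4 3 2 / 3 1 2 4 / 4 2 1 3.

4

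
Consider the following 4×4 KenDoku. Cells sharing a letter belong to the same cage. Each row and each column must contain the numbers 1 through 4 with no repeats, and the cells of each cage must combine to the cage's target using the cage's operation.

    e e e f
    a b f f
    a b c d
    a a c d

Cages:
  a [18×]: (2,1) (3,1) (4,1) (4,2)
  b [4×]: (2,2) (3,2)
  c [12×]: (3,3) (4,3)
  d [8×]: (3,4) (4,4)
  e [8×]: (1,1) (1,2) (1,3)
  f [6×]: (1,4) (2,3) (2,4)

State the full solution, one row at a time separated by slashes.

Cage a needs product 18, which forces (4,2) = 3.
3 is placed in row 4; hence (4,3) = 4.
Row 4 already has 4, so (4,4) = 2.
Cage f needs product 6; hence (2,3) = 2.
Column 3 now contains 4, which forces (3,3) = 3.
Column 4 now contains 2, so (3,4) = 4.
2 is placed in row 4; hence (4,1) = 1.
Column 3 now contains 2, so (1,3) = 1.
Row 1 now contains 1, which forces (1,4) = 3.
Row 2 now contains 2, so (2,1) = 3.
Cage b's pair has product 4, so (2,2) = 4.
Column 4 now contains 3, leaving (2,4) = 1.
Row 3 already has 3, leaving (3,1) = 2.
4 is placed in row 3, leaving (3,2) = 1.
Column 1 now contains 2; hence (1,1) = 4.
Column 2 now contains 4, which forces (1,2) = 2.

4 2 1 3 / 3 4 2 1 / 2 1 3 4 / 1 3 4 2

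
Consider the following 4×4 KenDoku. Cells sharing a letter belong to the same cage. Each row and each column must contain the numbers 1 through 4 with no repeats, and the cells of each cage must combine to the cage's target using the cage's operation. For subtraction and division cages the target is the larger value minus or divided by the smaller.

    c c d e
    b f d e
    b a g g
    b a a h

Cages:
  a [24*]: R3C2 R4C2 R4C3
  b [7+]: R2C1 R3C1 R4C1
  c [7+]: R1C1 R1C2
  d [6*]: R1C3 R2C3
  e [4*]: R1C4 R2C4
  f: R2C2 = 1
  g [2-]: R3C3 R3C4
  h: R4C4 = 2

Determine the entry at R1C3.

Cage f is given, so R2C2 = 1.
1 is placed in row 2, so R2C4 = 4.
Cage h is given, leaving R4C4 = 2.
Column 4 already has 4, which forces R1C4 = 1.
Row 2 already has 4, which forces R2C1 = 2.
Row 2 now contains 2, which forces R2C3 = 3.
Cage a has product 24, so R3C2 = 2.
3 is placed in column 3, so R3C3 = 1.
Column 4 now contains 1, leaving R3C4 = 3.
3 is placed in column 3, so R4C3 = 4.
3 is placed in column 3, leaving R1C3 = 2.
Row 3 now contains 1, leaving R3C1 = 4.
Row 4 already has 4, which forces R4C1 = 1.
Row 4 already has 4, so R4C2 = 3.
Column 1 already has 4; hence R1C1 = 3.
Column 2 now contains 3, leaving R1C2 = 4.
The full grid is 3 4 2 1 / 2 1 3 4 / 4 2 1 3 / 1 3 4 2.

2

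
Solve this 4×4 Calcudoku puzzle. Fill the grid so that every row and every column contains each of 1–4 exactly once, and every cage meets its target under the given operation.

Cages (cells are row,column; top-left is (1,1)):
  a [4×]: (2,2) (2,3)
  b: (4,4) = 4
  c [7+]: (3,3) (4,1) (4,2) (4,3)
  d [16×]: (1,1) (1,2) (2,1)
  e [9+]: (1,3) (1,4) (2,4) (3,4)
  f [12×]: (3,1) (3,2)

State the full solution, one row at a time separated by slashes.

Cage c needs sum 7, so (3,3) = 1.
Cage b is a single given cell; hence (4,4) = 4.
Cage e needs sum 9, which forces (1,3) = 3.
Cage a's pair has product 4, leaving (2,2) = 1.
Column 3 already has 1, leaving (2,3) = 4.
Column 3 already has 3, so (4,3) = 2.
The 3 cells of cage d must have product 16, which forces (1,1) = 4.
The 3 cells of cage d must have product 16, so (1,2) = 2.
The 4 cells of cage e must have sum 9; hence (1,4) = 1.
Row 2 now contains 4, leaving (2,1) = 2.
2 is placed in row 2, which forces (2,4) = 3.
Column 1 already has 4, leaving (3,1) = 3.
Row 3 now contains 3; hence (3,2) = 4.
3 is placed in column 4, leaving (3,4) = 2.
The 4 cells of cage c must have sum 7, leaving (4,1) = 1.
2 is placed in row 4, so (4,2) = 3.

4 2 3 1 / 2 1 4 3 / 3 4 1 2 / 1 3 2 4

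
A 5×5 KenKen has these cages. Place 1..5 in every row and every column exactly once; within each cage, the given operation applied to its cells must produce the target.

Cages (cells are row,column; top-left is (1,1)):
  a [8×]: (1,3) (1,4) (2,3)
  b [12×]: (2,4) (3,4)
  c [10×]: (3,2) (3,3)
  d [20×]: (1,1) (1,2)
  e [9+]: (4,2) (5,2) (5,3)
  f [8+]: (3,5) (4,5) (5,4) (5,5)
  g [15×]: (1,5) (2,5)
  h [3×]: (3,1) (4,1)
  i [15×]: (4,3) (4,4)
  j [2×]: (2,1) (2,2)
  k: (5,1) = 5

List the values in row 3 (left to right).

3 2 5 4 1

K is a freebie; hence (5,1) = 5.
5 is placed in column 1, leaving (1,1) = 4.
Cage d's pair has product 20, so (1,2) = 5.
Row 1 already has 5, leaving (1,5) = 3.
Column 5 now contains 3; hence (2,5) = 5.
5 is placed in column 2; hence (3,2) = 2.
2 is placed in row 3, leaving (3,3) = 5.
Column 3 already has 5; hence (4,3) = 3.
Row 4 already has 3, which forces (4,4) = 5.
Cage j's pair has product 2, so (2,1) = 2.
2 is placed in column 2, leaving (2,2) = 1.
The 3 cells of cage a must have product 8, so (2,3) = 4.
Row 2 now contains 4; hence (2,4) = 3.
The two cells of cage h must have product 3, leaving (3,1) = 3.
Column 4 already has 3, leaving (3,4) = 4.
4 is placed in row 3, leaving (3,5) = 1.
Row 4 already has 3, so (4,1) = 1.
Row 4 already has 3, leaving (4,2) = 4.
4 is placed in row 4, leaving (4,5) = 2.
Column 2 now contains 1, which forces (5,2) = 3.
Column 3 now contains 4; hence (5,3) = 2.
Cage f needs sum 8, which forces (5,4) = 1.
2 is placed in column 5; hence (5,5) = 4.
2 is placed in column 3, so (1,3) = 1.
1 is placed in column 4, so (1,4) = 2.
Completed grid: 4 5 1 2 3 / 2 1 4 3 5 / 3 2 5 4 1 / 1 4 3 5 2 / 5 3 2 1 4.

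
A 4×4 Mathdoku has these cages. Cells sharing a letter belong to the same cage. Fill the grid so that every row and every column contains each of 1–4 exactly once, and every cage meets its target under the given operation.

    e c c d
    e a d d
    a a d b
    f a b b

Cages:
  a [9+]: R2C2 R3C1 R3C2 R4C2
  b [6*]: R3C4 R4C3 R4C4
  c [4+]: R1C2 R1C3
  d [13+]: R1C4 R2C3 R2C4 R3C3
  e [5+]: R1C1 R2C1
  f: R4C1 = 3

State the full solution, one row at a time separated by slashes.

4 3 1 2 / 1 2 3 4 / 2 1 4 3 / 3 4 2 1

Cage f is a single given cell, which forces R4C1 = 3.
The 3 cells of cage b must have product 6, so R3C4 = 3.
Cage d has sum 13; hence R2C3 = 3.
Cage d needs sum 13, so R3C3 = 4.
Cage c's pair has sum 4, which forces R1C2 = 3.
3 is placed in column 3, so R1C3 = 1.
Cage a needs sum 9, which forces R3C1 = 2.
Row 3 already has 4, so R3C2 = 1.
Column 3 already has 1; hence R4C3 = 2.
2 is placed in row 4, which forces R4C4 = 1.
Row 1 now contains 1, leaving R1C1 = 4.
Row 1 now contains 4, leaving R1C4 = 2.
Cage e needs two cells with sum 5, which forces R2C1 = 1.
The 4 cells of cage a must have sum 9, which forces R2C2 = 2.
Column 4 already has 2, which forces R2C4 = 4.
2 is placed in row 4, so R4C2 = 4.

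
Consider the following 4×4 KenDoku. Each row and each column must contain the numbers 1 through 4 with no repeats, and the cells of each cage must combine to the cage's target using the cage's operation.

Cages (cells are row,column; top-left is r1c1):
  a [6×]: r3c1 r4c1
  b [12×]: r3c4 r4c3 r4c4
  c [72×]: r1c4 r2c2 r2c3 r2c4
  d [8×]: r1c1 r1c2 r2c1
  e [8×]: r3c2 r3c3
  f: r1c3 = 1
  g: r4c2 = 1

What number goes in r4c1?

F is a freebie, so r1c3 = 1.
Cage c needs product 72, leaving r1c4 = 3.
Cage g is given; hence r4c2 = 1.
Row 4 already has 1, which forces r4c4 = 4.
Cage d has product 8, so r2c1 = 1.
4 is placed in column 4, which forces r2c4 = 2.
The 3 cells of cage b must have product 12; hence r3c4 = 1.
Cage b needs product 12, so r4c3 = 3.
Cage c needs product 72, so r2c2 = 3.
3 is placed in column 3; hence r2c3 = 4.
Cage a needs two cells with product 6, which forces r3c1 = 3.
4 is placed in column 3, which forces r3c3 = 2.
Row 4 now contains 3, which forces r4c1 = 2.
Column 1 now contains 2; hence r1c1 = 4.
Cage d has product 8; hence r1c2 = 2.
2 is placed in row 3; hence r3c2 = 4.
The full grid is 4 2 1 3 / 1 3 4 2 / 3 4 2 1 / 2 1 3 4.

2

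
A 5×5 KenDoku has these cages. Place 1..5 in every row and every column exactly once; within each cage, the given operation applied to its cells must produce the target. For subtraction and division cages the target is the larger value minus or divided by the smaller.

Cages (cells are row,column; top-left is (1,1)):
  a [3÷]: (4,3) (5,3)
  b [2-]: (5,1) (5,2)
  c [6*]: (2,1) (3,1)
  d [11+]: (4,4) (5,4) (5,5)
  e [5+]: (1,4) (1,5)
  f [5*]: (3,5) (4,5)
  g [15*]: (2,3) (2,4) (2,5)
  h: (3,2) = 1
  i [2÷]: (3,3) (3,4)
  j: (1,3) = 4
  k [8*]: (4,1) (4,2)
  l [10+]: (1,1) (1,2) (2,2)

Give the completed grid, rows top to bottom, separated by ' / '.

J is a freebie; hence (1,3) = 4.
Cage h is given; hence (3,2) = 1.
1 is placed in row 3, which forces (3,3) = 2.
Row 3 now contains 2, so (3,4) = 4.
1 is placed in row 3; hence (3,5) = 5.
Column 5 already has 5, so (4,5) = 1.
Cage c's pair has product 6; hence (2,1) = 2.
Column 5 already has 1, which forces (2,5) = 3.
Row 3 now contains 2, which forces (3,1) = 3.
Column 1 now contains 2; hence (4,1) = 4.
Row 4 now contains 4, which forces (4,2) = 2.
Row 4 now contains 1, leaving (4,3) = 3.
Row 4 now contains 3, which forces (4,4) = 5.
The two cells of cage a must have quotient 3, which forces (5,3) = 1.
5 is placed in column 4, so (5,4) = 2.
Column 5 already has 3, which forces (5,5) = 4.
The 3 cells of cage l must have sum 10, leaving (1,1) = 1.
The 3 cells of cage l must have sum 10, leaving (1,2) = 5.
Column 4 now contains 2; hence (1,4) = 3.
Column 5 already has 3, which forces (1,5) = 2.
Cage l has sum 10; hence (2,2) = 4.
1 is placed in column 3, so (2,3) = 5.
5 is placed in column 4; hence (2,4) = 1.
1 is placed in row 5, leaving (5,1) = 5.
The two cells of cage b must have difference 2, leaving (5,2) = 3.

1 5 4 3 2 / 2 4 5 1 3 / 3 1 2 4 5 / 4 2 3 5 1 / 5 3 1 2 4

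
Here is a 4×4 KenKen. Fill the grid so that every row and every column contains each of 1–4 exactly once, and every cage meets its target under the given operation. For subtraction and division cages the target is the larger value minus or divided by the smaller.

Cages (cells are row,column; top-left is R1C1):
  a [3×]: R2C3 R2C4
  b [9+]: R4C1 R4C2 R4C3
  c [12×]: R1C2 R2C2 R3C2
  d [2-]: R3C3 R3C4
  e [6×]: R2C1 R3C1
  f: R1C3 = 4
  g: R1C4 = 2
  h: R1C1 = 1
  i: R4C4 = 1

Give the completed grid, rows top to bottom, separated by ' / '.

1 3 4 2 / 2 4 1 3 / 3 1 2 4 / 4 2 3 1

Cage h is given, leaving R1C1 = 1.
F is a freebie, which forces R1C3 = 4.
Cage g is a single given cell, leaving R1C4 = 2.
I is a freebie, so R4C4 = 1.
4 is placed in row 1, which forces R1C2 = 3.
Cage a's pair has product 3, so R2C3 = 1.
1 is placed in column 4; hence R2C4 = 3.
Column 3 now contains 1, which forces R3C3 = 2.
Column 4 now contains 3, leaving R3C4 = 4.
Column 3 already has 2, so R4C3 = 3.
Row 2 now contains 3, so R2C1 = 2.
1 is placed in row 2, which forces R2C2 = 4.
2 is placed in row 3, so R3C1 = 3.
Row 3 now contains 4, so R3C2 = 1.
2 is placed in column 1, so R4C1 = 4.
Column 2 now contains 4, so R4C2 = 2.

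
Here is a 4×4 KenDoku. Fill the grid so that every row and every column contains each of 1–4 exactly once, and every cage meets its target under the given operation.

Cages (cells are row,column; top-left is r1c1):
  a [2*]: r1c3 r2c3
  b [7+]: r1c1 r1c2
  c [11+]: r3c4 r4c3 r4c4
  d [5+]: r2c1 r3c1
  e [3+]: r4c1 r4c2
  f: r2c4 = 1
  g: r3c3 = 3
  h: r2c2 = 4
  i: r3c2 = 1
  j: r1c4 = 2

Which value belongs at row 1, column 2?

3

Cage j is given, which forces r1c4 = 2.
Cage h is a single given cell; hence r2c2 = 4.
F is a freebie, leaving r2c4 = 1.
I is a freebie, which forces r3c2 = 1.
Cage g is a single given cell; hence r3c3 = 3.
Cage c has sum 11, which forces r3c4 = 4.
Column 2 already has 1, leaving r4c2 = 2.
Cage c has sum 11, so r4c3 = 4.
The 3 cells of cage c must have sum 11; hence r4c4 = 3.
Cage b needs two cells with sum 7, leaving r1c1 = 4.
Column 2 now contains 4, leaving r1c2 = 3.
Row 1 now contains 2, which forces r1c3 = 1.
The two cells of cage d must have sum 5, leaving r2c1 = 3.
1 is placed in row 2, which forces r2c3 = 2.
4 is placed in row 3, which forces r3c1 = 2.
Row 4 already has 2, leaving r4c1 = 1.
Filled in: 4 3 1 2 / 3 4 2 1 / 2 1 3 4 / 1 2 4 3.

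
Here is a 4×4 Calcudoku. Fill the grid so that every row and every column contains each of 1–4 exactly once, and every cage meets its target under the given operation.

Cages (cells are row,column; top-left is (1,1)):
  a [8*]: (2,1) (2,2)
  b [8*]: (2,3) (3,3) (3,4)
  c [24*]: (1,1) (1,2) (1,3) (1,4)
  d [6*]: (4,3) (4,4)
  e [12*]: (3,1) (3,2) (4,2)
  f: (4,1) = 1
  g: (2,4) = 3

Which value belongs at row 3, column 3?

2

G is a freebie, which forces (2,4) = 3.
F is a freebie; hence (4,1) = 1.
Column 4 now contains 3, leaving (4,4) = 2.
Cage e has product 12, so (3,2) = 1.
1 is placed in row 3, which forces (3,4) = 4.
Row 4 already has 2, so (4,3) = 3.
Column 4 already has 4, which forces (1,4) = 1.
The 3 cells of cage b must have product 8, which forces (2,3) = 1.
Row 3 now contains 4, leaving (3,1) = 3.
Row 3 now contains 4; hence (3,3) = 2.
Row 4 now contains 3, which forces (4,2) = 4.
The 4 cells of cage c must have product 24, leaving (1,1) = 2.
The 4 cells of cage c must have product 24, which forces (1,2) = 3.
2 is placed in column 3, which forces (1,3) = 4.
Cage a's pair has product 8, which forces (2,1) = 4.
Column 2 now contains 4, so (2,2) = 2.
Filled in: 2 3 4 1 / 4 2 1 3 / 3 1 2 4 / 1 4 3 2.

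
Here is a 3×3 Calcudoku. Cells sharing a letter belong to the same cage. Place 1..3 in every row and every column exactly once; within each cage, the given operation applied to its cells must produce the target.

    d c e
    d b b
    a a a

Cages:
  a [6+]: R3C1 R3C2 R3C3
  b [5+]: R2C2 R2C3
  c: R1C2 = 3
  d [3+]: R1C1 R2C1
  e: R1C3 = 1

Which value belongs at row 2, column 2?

C is a freebie, leaving R1C2 = 3.
Cage e is a single given cell, so R1C3 = 1.
3 is placed in column 2, which forces R2C2 = 2.
Row 2 now contains 2, so R2C3 = 3.
Column 2 now contains 2, so R3C2 = 1.
3 is placed in column 3, so R3C3 = 2.
Row 1 already has 1, so R1C1 = 2.
Row 2 now contains 2, so R2C1 = 1.
Row 3 now contains 2, so R3C1 = 3.
Completed grid: 2 3 1 / 1 2 3 / 3 1 2.

2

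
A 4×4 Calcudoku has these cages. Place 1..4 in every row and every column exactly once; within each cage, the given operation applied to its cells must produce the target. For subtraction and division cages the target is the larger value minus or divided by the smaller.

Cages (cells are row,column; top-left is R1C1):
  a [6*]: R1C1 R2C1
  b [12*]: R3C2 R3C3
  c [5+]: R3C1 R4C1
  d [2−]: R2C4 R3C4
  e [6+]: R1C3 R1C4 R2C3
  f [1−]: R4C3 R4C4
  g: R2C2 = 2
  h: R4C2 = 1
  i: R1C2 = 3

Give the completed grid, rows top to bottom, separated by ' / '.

I is a freebie; hence R1C2 = 3.
G is a freebie; hence R2C2 = 2.
3 is placed in column 2, leaving R3C2 = 4.
4 is placed in row 3, leaving R3C3 = 3.
Cage h is a single given cell; hence R4C2 = 1.
Row 1 already has 3, so R1C1 = 2.
Cage e has sum 6, so R1C3 = 4.
Cage e has sum 6; hence R1C4 = 1.
Row 2 already has 2, so R2C1 = 3.
Column 3 now contains 3, leaving R2C3 = 1.
3 is placed in row 2, leaving R2C4 = 4.
Column 1 already has 2; hence R3C1 = 1.
Column 4 now contains 1, leaving R3C4 = 2.
Column 1 already has 3, so R4C1 = 4.
Column 3 now contains 4; hence R4C3 = 2.
Cage f's pair has difference 1, leaving R4C4 = 3.

2 3 4 1 / 3 2 1 4 / 1 4 3 2 / 4 1 2 3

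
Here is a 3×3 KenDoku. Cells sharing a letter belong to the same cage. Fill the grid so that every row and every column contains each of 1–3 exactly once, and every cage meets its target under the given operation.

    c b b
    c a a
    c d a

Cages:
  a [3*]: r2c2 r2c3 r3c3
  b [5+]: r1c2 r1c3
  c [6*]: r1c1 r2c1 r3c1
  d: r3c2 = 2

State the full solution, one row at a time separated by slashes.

Cage a has product 3; hence r2c2 = 1.
The 3 cells of cage a must have product 3, leaving r2c3 = 3.
Cage d is a single given cell, leaving r3c2 = 2.
The 3 cells of cage a must have product 3, so r3c3 = 1.
Cage c needs product 6, leaving r1c1 = 1.
2 is placed in column 2; hence r1c2 = 3.
Column 3 now contains 3, so r1c3 = 2.
Row 2 already has 3, which forces r2c1 = 2.
Row 3 already has 1, which forces r3c1 = 3.

1 3 2 / 2 1 3 / 3 2 1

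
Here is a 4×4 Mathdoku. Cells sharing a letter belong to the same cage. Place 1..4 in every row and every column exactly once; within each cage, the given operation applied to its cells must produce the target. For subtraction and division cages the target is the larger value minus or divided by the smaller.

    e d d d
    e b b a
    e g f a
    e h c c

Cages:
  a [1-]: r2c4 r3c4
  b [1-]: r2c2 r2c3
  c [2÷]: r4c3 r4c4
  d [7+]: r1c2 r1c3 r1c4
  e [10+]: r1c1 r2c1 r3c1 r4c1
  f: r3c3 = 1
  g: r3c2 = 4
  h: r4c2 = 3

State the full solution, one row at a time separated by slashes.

3 1 4 2 / 1 2 3 4 / 2 4 1 3 / 4 3 2 1

Cage g is a single given cell; hence r3c2 = 4.
F is a freebie, leaving r3c3 = 1.
Cage h is given; hence r4c2 = 3.
Row 1 needs a 3, and only r1c1 is open for it.
Column 1 already has 3, which forces r3c1 = 2.
Row 3 now contains 2; hence r3c4 = 3.
Row 2 needs a 3, and only r2c3 is open for it.
The two cells of cage b must have difference 1, which forces r2c2 = 2.
Row 2 now contains 2, leaving r2c4 = 4.
Column 2 already has 2, leaving r1c2 = 1.
The 3 cells of cage d must have sum 7, so r1c3 = 4.
Cage d has sum 7, leaving r1c4 = 2.
4 is placed in row 2; hence r2c1 = 1.
The 4 cells of cage e must have sum 10, so r4c1 = 4.
Column 3 already has 4, so r4c3 = 2.
Column 4 now contains 2, leaving r4c4 = 1.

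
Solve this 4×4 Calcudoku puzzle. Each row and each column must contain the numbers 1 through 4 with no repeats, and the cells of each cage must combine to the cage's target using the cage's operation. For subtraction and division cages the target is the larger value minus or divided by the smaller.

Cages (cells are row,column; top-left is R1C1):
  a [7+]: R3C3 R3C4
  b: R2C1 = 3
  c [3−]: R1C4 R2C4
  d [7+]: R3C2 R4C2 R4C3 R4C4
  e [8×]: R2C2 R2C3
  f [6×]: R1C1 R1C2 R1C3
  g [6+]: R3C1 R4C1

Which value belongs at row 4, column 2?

3

Cage b is a single given cell, which forces R2C1 = 3.
Cage d needs sum 7; hence R3C2 = 1.
The only place for 4 in row 1 is R1C4.
4 is placed in column 4, so R2C4 = 1.
Cage a's pair has sum 7, leaving R3C3 = 4.
4 is placed in column 4; hence R3C4 = 3.
3 is placed in column 4, leaving R4C4 = 2.
The two cells of cage e must have product 8, leaving R2C2 = 4.
4 is placed in column 3, which forces R2C3 = 2.
Row 3 now contains 4, so R3C1 = 2.
Row 4 already has 2, so R4C1 = 4.
Row 4 already has 2, which forces R4C2 = 3.
The 4 cells of cage d must have sum 7, which forces R4C3 = 1.
Column 1 already has 2, leaving R1C1 = 1.
Column 2 already has 3, which forces R1C2 = 2.
1 is placed in column 3, so R1C3 = 3.
Completed grid: 1 2 3 4 / 3 4 2 1 / 2 1 4 3 / 4 3 1 2.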